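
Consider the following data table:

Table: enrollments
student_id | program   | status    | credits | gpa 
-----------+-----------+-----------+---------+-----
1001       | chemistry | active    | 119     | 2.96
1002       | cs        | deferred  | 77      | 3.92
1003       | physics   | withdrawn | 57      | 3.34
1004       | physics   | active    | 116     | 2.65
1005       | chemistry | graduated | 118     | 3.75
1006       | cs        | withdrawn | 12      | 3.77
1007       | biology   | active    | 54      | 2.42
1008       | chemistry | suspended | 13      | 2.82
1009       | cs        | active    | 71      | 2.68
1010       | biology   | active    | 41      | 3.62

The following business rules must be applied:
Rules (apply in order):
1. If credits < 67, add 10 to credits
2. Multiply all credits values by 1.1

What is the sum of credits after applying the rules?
800.8

Step 1: Apply Rule 1 - Add 10 to records with credits < 67
  - 5 records affected: 177 + (5 × 10) = 227
  - Unaffected records: 501
  - Sum after Rule 1: 728
Step 2: Apply Rule 2 - Multiply all by 1.1
  - 728 × 1.1 = 800.8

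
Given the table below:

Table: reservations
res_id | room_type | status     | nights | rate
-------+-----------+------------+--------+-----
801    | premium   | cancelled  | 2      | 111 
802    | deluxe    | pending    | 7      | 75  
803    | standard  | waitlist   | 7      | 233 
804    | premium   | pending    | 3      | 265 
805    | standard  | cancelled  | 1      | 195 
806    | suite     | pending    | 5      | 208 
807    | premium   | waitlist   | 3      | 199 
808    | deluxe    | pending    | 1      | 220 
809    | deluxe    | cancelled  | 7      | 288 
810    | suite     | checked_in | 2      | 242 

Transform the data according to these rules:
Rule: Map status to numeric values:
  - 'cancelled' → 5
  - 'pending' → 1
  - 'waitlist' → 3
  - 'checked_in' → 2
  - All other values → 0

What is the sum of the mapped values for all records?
27

Step 1: Apply mapping to each record
Step 2: Count by status:
  'cancelled': 3 records × 5 = 15
  'pending': 4 records × 1 = 4
  'waitlist': 2 records × 3 = 6
  'checked_in': 1 records × 2 = 2
Step 3: Sum all mapped values = 27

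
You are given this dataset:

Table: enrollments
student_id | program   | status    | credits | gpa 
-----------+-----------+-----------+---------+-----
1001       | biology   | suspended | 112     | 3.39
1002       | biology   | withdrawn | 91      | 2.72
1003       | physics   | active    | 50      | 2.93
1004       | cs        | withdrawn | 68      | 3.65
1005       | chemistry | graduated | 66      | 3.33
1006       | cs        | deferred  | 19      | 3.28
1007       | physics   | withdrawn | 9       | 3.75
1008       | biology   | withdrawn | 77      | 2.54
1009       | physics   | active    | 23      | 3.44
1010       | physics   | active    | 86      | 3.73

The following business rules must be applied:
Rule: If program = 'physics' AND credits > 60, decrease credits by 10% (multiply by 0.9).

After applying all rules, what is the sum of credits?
592.4

Step 1: Find records where program = 'physics' AND credits > 60
Step 2: 1 records match, summing to 86
Step 3: After multiplier: 86 × 0.9 = 77.4
Step 4: Unaffected records sum: 515
Step 5: Final sum = 77.4 + 515 = 592.4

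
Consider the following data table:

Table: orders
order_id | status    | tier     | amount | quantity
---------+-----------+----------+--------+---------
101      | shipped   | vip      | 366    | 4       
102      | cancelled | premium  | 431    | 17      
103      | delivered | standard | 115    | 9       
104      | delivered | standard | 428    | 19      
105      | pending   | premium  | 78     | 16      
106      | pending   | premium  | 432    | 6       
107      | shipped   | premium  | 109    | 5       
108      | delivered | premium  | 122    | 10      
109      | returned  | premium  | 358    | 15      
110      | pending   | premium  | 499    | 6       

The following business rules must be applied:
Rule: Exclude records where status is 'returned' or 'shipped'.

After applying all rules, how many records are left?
7

Step 1: Count records to exclude
  - 1 (returned) + 2 (shipped) = 3 records
Step 2: Total records: 10
Step 3: Remaining = 10 - 3 = 7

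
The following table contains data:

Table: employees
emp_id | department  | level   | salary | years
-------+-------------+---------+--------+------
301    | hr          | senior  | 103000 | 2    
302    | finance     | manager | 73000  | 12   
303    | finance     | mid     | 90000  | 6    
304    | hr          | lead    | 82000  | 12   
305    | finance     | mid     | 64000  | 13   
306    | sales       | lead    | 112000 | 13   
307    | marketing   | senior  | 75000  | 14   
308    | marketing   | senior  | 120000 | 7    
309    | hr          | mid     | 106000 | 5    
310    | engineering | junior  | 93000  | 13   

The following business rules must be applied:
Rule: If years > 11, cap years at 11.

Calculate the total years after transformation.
86

Step 1: 6 records have years > 11
Step 2: These records originally summed to 77
Step 3: After capping: 6 × 11 = 66
Step 4: Unaffected records sum: 20
Step 5: Final sum = 66 + 20 = 86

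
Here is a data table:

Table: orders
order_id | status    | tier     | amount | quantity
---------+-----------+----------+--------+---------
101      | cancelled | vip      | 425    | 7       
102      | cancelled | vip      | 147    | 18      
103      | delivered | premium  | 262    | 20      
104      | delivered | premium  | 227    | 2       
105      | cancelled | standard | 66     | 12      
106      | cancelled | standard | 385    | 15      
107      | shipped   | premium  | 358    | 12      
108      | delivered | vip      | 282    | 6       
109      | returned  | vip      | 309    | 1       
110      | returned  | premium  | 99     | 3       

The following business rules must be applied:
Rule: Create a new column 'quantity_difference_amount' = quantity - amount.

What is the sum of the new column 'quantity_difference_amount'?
-2464

Step 1: For each record, compute quantity - amount
Example calculations:
  7 - 425 = -418
  18 - 147 = -129
  20 - 262 = -242
  ...
Step 2: Sum all derived values
Step 3: Total = -2464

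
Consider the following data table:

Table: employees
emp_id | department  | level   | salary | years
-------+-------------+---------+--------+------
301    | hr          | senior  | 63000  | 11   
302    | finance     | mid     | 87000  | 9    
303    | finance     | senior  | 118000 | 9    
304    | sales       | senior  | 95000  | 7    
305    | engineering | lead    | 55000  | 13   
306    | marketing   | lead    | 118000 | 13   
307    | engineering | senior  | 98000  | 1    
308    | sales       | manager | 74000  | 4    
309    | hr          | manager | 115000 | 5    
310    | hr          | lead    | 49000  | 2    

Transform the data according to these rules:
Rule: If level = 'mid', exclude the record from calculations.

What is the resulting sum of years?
65

Step 1: Identify records where level = 'mid'
Step 2: The excluded records sum to 9
Step 3: Original total years = 74
Step 4: Remaining total = 74 - 9 = 65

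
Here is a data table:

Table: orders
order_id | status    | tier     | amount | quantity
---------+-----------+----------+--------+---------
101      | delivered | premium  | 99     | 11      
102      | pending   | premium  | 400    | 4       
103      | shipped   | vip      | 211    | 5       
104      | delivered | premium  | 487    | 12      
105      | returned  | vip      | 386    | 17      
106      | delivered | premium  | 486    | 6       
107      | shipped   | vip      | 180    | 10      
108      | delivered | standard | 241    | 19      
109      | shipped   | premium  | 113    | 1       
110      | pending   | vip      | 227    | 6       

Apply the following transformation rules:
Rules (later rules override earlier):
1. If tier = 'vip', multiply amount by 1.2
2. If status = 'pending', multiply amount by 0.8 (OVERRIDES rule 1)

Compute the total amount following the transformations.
2860.0

Step 1: Rule 2 takes priority for records with status = 'pending'
  - 2 records: 627 × 0.8 = 501.6
Step 2: Rule 1 applies to remaining records with tier = 'vip'
  - 3 records: 777 × 1.2 = 932.4
Step 3: Other records unchanged: 1426
Step 4: Final sum = 501.6 + 932.4 + 1426 = 2860.0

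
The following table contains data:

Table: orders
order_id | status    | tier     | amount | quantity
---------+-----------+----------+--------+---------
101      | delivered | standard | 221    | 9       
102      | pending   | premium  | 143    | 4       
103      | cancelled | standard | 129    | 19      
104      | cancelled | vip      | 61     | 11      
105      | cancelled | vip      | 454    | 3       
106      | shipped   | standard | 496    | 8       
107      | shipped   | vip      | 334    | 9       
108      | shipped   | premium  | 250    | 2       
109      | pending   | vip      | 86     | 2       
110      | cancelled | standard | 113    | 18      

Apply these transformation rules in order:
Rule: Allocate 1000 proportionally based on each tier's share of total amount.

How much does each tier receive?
premium: 171.84, standard: 419.33, vip: 408.83

Step 1: Calculate total amount = 2287
Step 2: Calculate each tier's proportion:
  premium: 393/2287 = 17.18% → 171.84
  standard: 959/2287 = 41.93% → 419.33
  vip: 935/2287 = 40.88% → 408.83
Step 3: Verify: sum of allocations ≈ 1000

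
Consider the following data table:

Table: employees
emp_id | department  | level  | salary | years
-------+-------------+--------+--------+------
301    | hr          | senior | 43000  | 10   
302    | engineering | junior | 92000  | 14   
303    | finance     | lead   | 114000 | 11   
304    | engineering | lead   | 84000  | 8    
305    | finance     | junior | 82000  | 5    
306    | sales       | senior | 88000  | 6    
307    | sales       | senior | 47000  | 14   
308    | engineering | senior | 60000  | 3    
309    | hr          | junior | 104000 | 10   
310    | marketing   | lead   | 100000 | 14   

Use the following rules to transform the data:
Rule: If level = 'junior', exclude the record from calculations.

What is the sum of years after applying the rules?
66

Step 1: Identify records where level = 'junior'
Step 2: The excluded records sum to 29
Step 3: Original total years = 95
Step 4: Remaining total = 95 - 29 = 66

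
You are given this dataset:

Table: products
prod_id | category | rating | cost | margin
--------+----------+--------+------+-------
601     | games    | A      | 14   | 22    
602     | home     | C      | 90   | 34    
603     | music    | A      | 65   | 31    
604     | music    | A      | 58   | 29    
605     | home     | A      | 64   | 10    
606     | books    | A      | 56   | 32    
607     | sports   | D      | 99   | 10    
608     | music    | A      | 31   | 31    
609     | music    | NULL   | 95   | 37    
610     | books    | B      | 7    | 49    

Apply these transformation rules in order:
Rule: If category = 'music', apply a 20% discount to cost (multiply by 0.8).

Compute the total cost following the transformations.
529.2

Step 1: Records with category = 'music' have total cost = 249
Step 2: Apply multiplier: 249 × 0.8 = 199.2
Step 3: Other records total: 330
Step 4: Final sum = 199.2 + 330 = 529.2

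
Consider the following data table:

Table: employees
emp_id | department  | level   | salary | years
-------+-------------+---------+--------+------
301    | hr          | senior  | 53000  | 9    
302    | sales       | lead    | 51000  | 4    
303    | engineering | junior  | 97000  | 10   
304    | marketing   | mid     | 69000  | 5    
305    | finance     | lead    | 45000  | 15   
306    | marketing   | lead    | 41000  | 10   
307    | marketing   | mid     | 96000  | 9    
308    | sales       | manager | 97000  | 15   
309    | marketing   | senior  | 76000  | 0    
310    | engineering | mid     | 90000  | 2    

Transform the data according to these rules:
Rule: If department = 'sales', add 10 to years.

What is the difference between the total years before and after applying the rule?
20

Step 1: Original sum of years = 79
Step 2: 2 records have department = 'sales'
Step 3: Each affected record changes by 10
Step 4: Total change = 2 × 10 = 20
Step 5: New sum = 79 + 20 = 99
Step 6: Difference = |99 - 79| = 20
        (Sum increased by 20)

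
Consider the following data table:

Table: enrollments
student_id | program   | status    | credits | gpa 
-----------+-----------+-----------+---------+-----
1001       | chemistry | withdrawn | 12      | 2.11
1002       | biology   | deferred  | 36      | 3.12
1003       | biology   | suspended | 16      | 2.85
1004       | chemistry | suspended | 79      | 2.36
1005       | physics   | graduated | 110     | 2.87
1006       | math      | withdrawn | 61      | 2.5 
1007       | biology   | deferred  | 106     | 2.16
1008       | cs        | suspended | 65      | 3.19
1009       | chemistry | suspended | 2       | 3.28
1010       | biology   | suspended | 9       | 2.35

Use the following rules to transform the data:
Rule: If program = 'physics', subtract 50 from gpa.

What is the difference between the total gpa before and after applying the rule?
50.0

Step 1: Original sum of gpa = 26.79
Step 2: 1 records have program = 'physics'
Step 3: Each affected record changes by -50
Step 4: Total change = 1 × -50 = -50
Step 5: New sum = 26.79 + -50 = -23.21
Step 6: Difference = |-23.21 - 26.79| = 50.0
        (Sum decreased by 50.0)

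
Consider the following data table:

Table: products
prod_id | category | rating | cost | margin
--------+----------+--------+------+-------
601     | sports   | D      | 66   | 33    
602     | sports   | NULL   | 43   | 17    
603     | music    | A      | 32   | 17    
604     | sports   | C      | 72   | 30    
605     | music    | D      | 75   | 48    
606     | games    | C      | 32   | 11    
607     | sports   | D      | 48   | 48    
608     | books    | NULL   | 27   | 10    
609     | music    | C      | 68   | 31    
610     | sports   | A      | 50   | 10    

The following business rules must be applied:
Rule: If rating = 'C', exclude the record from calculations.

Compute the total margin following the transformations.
183

Step 1: Identify records where rating = 'C'
Step 2: The excluded records sum to 72
Step 3: Original total margin = 255
Step 4: Remaining total = 255 - 72 = 183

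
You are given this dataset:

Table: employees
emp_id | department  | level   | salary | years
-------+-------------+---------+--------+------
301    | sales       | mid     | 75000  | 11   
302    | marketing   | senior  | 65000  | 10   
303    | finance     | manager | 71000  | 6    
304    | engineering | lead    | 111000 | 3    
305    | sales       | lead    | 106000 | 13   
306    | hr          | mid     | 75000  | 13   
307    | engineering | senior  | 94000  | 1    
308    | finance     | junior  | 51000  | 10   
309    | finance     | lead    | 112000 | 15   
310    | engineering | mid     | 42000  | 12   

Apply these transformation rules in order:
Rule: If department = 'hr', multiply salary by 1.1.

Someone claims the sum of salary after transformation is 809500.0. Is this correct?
Yes, the result is correct.

Step 1: Calculate the correct sum after transformation
Step 2: Apply multiplier 1.1 to records where department = 'hr'
Step 3: Correct result = 809500.0
Step 4: Claimed result = 809500.0
Step 5: 809500.0 = 809500.0 ✓
Conclusion: The claimed result is correct.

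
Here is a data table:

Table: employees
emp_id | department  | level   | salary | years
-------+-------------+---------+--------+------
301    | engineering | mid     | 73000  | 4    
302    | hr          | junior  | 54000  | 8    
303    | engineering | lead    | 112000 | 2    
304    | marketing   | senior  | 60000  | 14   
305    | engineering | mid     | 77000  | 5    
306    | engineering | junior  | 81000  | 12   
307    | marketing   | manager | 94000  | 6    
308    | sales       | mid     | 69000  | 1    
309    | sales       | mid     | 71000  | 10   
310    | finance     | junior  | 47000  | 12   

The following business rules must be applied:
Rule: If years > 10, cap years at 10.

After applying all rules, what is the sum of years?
66

Step 1: 3 records have years > 10
Step 2: These records originally summed to 38
Step 3: After capping: 3 × 10 = 30
Step 4: Unaffected records sum: 36
Step 5: Final sum = 30 + 36 = 66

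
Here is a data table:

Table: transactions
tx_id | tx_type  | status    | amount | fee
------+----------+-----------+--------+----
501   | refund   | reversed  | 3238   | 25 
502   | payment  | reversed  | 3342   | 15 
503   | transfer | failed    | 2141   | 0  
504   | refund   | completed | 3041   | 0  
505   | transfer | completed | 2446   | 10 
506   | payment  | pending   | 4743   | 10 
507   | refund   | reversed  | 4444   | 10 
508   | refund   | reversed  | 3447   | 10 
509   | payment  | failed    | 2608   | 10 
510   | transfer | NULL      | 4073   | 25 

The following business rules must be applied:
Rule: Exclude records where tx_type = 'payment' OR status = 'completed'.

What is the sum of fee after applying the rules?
70

Step 1: Find records where tx_type = 'payment' OR status = 'completed'
Step 2: 5 records match, summing to 45
Step 3: Original sum: 115
Step 4: Remaining sum = 115 - 45 = 70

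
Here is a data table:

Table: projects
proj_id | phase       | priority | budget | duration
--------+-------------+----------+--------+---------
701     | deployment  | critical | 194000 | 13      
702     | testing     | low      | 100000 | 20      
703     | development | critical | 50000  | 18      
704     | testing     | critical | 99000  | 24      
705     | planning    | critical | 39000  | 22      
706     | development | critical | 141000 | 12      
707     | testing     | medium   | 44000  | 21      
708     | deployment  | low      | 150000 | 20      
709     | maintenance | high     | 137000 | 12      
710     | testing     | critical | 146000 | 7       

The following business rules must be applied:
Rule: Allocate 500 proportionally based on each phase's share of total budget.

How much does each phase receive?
deployment: 156.36, development: 86.82, maintenance: 62.27, planning: 17.73, testing: 176.82

Step 1: Calculate total budget = 1100000
Step 2: Calculate each phase's proportion:
  deployment: 344000/1100000 = 31.27% → 156.36
  development: 191000/1100000 = 17.36% → 86.82
  maintenance: 137000/1100000 = 12.45% → 62.27
  planning: 39000/1100000 = 3.55% → 17.73
  testing: 389000/1100000 = 35.36% → 176.82
Step 3: Verify: sum of allocations ≈ 500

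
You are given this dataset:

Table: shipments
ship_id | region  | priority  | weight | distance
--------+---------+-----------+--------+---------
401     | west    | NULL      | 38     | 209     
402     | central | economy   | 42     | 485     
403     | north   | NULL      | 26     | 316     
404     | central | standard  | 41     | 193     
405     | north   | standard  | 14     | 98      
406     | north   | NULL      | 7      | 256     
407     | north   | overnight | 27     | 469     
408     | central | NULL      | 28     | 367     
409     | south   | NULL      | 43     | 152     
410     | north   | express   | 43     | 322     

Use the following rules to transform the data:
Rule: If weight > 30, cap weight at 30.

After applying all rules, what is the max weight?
30

Step 1: Original maximum weight = 43
Step 2: Apply cap at 30
Step 3: 5 records had weight > 30 and were capped
Step 4: Maximum after transformation = 30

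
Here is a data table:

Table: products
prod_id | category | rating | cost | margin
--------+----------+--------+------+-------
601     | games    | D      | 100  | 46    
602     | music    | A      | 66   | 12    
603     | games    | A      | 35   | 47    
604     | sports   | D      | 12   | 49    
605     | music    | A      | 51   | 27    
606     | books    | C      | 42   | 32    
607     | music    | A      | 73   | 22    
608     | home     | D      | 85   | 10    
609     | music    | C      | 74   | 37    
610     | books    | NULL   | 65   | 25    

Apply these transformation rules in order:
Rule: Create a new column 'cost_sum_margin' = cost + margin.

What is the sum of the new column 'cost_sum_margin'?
910

Step 1: For each record, compute cost + margin
Example calculations:
  100 + 46 = 146
  66 + 12 = 78
  35 + 47 = 82
  ...
Step 2: Sum all derived values
Step 3: Total = 910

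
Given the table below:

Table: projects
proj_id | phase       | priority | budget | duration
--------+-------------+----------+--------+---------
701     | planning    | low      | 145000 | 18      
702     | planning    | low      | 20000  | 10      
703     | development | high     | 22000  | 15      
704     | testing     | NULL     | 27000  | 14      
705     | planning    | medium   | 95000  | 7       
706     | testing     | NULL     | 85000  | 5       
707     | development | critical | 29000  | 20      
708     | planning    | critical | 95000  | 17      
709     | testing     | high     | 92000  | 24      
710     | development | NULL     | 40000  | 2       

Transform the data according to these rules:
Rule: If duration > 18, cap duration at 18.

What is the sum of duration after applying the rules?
124

Step 1: 2 records have duration > 18
Step 2: These records originally summed to 44
Step 3: After capping: 2 × 18 = 36
Step 4: Unaffected records sum: 88
Step 5: Final sum = 36 + 88 = 124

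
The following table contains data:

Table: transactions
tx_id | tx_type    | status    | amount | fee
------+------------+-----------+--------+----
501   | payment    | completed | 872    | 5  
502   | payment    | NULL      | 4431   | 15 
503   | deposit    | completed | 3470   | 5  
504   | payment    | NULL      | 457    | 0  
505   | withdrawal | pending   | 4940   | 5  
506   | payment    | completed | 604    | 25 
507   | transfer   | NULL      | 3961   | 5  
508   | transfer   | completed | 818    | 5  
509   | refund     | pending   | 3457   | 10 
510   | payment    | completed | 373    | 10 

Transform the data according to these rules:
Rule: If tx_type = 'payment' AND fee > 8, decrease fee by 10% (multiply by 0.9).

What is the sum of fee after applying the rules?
80.0

Step 1: Find records where tx_type = 'payment' AND fee > 8
Step 2: 3 records match, summing to 50
Step 3: After multiplier: 50 × 0.9 = 45.0
Step 4: Unaffected records sum: 35
Step 5: Final sum = 45.0 + 35 = 80.0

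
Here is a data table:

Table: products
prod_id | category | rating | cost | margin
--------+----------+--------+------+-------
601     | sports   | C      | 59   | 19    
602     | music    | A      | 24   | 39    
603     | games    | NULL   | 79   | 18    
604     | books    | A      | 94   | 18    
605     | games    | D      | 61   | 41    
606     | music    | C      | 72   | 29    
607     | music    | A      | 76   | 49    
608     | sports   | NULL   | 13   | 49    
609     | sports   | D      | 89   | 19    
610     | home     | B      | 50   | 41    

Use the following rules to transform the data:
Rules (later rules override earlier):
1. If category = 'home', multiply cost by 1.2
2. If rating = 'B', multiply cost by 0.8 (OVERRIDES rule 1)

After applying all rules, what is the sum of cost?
607.0

Step 1: Rule 2 takes priority for records with rating = 'B'
  - 1 records: 50 × 0.8 = 40.0
Step 2: Rule 1 applies to remaining records with category = 'home'
  - 0 records: 0 × 1.2 = 0.0
Step 3: Other records unchanged: 567
Step 4: Final sum = 40.0 + 0.0 + 567 = 607.0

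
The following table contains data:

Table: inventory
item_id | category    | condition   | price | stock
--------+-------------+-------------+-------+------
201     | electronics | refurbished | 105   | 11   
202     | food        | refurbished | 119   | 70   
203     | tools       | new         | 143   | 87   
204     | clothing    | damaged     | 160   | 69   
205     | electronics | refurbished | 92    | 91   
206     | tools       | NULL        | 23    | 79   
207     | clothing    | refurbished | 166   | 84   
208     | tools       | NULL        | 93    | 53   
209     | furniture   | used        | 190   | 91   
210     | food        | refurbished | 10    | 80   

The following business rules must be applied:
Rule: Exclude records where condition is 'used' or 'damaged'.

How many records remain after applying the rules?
8

Step 1: Count records to exclude
  - 1 (used) + 1 (damaged) = 2 records
Step 2: Total records: 10
Step 3: Remaining = 10 - 2 = 8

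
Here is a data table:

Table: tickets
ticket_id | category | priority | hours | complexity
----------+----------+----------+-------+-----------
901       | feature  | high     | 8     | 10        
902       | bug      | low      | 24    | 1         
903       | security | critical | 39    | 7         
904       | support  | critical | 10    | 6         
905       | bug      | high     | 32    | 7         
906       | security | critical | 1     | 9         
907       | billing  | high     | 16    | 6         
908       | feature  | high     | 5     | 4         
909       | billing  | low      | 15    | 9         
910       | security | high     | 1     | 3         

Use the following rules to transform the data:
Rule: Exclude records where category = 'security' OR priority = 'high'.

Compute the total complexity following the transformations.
16

Step 1: Find records where category = 'security' OR priority = 'high'
Step 2: 7 records match, summing to 46
Step 3: Original sum: 62
Step 4: Remaining sum = 62 - 46 = 16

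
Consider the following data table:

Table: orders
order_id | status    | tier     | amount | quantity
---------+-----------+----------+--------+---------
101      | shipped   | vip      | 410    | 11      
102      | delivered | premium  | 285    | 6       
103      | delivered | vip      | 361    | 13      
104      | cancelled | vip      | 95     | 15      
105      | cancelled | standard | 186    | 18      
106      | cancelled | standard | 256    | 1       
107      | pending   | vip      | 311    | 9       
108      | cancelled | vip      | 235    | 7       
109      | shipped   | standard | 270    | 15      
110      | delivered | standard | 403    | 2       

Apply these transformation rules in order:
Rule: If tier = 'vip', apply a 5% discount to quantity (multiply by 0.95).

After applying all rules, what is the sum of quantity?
94.25

Step 1: Records with tier = 'vip' have total quantity = 55
Step 2: Apply multiplier: 55 × 0.95 = 52.25
Step 3: Other records total: 42
Step 4: Final sum = 52.25 + 42 = 94.25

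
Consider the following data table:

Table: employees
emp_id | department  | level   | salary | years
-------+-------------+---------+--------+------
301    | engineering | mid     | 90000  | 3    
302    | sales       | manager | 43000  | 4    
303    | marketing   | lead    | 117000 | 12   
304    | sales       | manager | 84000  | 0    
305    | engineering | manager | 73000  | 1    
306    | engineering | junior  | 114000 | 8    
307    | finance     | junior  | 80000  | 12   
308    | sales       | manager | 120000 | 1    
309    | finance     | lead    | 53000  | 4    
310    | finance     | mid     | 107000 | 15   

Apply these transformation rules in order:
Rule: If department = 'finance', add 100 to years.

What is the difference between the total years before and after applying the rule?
300

Step 1: Original sum of years = 60
Step 2: 3 records have department = 'finance'
Step 3: Each affected record changes by 100
Step 4: Total change = 3 × 100 = 300
Step 5: New sum = 60 + 300 = 360
Step 6: Difference = |360 - 60| = 300
        (Sum increased by 300)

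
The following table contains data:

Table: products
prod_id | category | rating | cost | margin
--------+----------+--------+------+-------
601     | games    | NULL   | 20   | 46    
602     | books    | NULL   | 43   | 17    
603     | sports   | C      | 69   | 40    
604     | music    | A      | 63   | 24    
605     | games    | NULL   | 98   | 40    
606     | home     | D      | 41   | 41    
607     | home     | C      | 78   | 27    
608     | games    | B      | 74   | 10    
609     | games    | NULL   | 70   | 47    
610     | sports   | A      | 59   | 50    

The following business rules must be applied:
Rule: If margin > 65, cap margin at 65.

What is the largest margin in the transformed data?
50

Step 1: Original maximum margin = 50
Step 2: Check cap of 65 against maximum
Step 3: No records exceed the cap (max 50 <= cap 65), so no capping applies
Step 4: Maximum after transformation = 50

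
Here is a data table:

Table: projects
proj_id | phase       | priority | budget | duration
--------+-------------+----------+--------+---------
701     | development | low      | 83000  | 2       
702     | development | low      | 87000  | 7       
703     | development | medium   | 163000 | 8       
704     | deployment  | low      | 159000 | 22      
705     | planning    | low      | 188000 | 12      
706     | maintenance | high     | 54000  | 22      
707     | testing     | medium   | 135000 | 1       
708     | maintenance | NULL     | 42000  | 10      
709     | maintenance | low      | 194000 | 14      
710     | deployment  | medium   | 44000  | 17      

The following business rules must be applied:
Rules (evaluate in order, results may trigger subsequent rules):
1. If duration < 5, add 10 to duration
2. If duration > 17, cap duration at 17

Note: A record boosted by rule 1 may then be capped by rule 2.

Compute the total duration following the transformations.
125

Step 1: Apply rule 1 to records with duration < 5
  - 2 records get bonus of 10
  - Of these, 0 records then exceed 17 and get capped
Step 2: Apply rule 2 to records with duration > 17
  - 2 records (original) are capped
Step 3: Calculate final sum = 125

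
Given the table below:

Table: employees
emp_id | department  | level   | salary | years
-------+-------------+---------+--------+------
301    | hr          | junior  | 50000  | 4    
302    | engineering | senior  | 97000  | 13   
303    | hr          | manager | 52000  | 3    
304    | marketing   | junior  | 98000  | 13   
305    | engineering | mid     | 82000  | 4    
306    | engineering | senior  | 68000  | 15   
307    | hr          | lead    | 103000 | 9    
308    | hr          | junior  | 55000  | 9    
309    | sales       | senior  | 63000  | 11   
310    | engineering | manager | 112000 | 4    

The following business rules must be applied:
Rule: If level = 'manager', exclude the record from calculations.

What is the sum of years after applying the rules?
78

Step 1: Identify records where level = 'manager'
Step 2: The excluded records sum to 7
Step 3: Original total years = 85
Step 4: Remaining total = 85 - 7 = 78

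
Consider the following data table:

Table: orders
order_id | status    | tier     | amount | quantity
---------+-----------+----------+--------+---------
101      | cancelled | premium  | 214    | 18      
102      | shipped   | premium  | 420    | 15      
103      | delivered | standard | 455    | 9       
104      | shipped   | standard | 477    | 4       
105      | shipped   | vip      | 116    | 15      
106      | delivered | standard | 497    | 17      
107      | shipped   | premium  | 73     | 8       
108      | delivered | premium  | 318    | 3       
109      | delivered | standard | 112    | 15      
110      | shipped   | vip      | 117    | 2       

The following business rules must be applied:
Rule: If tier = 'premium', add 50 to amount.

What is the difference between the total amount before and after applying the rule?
200

Step 1: Original sum of amount = 2799
Step 2: 4 records have tier = 'premium'
Step 3: Each affected record changes by 50
Step 4: Total change = 4 × 50 = 200
Step 5: New sum = 2799 + 200 = 2999
Step 6: Difference = |2999 - 2799| = 200
        (Sum increased by 200)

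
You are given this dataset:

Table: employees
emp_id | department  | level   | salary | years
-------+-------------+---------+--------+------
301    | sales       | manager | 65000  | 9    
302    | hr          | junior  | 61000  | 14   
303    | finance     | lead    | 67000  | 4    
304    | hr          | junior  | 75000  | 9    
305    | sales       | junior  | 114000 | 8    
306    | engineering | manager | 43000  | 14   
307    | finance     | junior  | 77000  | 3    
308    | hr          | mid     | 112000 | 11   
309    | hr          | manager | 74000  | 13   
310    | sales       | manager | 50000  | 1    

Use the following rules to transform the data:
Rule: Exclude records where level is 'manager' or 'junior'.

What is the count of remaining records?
2

Step 1: Count records to exclude
  - 4 (manager) + 4 (junior) = 8 records
Step 2: Total records: 10
Step 3: Remaining = 10 - 8 = 2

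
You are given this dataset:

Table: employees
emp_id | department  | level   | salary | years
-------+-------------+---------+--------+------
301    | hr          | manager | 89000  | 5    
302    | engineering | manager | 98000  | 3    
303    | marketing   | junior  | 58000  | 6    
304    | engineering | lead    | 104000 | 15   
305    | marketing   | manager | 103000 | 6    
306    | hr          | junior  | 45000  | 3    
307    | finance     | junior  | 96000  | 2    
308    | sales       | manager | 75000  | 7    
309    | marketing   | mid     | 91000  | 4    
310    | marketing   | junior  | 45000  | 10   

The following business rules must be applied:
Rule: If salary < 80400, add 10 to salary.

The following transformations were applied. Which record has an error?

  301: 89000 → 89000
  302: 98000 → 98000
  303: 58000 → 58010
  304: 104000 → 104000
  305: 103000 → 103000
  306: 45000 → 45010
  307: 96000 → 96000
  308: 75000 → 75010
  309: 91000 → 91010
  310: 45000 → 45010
Record 309 has an error. The correct transformed value should be 91000, not 91010.

Step 1: Check each record against the rule
Step 2: Record 309 has salary = 91000
Step 3: Since 91000 >= 80400, the bonus should not have been applied
Step 4: Correct value = 91000, but claimed value = 91010
Conclusion: Record 309 has the error.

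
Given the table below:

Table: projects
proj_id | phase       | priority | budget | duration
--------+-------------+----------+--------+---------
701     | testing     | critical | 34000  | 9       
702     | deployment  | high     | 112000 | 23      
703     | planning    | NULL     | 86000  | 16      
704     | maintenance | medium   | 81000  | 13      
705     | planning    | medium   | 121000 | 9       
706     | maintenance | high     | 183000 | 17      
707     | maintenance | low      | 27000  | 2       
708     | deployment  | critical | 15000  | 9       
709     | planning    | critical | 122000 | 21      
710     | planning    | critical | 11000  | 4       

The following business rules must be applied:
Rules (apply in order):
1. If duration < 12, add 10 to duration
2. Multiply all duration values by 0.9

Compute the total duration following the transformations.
155.7

Step 1: Apply Rule 1 - Add 10 to records with duration < 12
  - 5 records affected: 33 + (5 × 10) = 83
  - Unaffected records: 90
  - Sum after Rule 1: 173
Step 2: Apply Rule 2 - Multiply all by 0.9
  - 173 × 0.9 = 155.7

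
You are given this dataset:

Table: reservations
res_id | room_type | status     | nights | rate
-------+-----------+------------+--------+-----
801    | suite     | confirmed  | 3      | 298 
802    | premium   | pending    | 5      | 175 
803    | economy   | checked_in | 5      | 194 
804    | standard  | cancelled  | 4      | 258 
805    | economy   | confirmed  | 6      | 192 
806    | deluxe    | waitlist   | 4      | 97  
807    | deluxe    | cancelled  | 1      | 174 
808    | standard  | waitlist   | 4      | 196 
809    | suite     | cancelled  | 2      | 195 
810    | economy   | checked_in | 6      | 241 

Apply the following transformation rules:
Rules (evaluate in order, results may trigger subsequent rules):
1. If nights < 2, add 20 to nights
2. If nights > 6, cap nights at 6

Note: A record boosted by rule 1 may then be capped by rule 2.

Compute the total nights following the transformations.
45

Step 1: Apply rule 1 to records with nights < 2
  - 1 records get bonus of 20
  - Of these, 1 records then exceed 6 and get capped
Step 2: Apply rule 2 to records with nights > 6
  - 0 records (original) are capped
Step 3: Calculate final sum = 45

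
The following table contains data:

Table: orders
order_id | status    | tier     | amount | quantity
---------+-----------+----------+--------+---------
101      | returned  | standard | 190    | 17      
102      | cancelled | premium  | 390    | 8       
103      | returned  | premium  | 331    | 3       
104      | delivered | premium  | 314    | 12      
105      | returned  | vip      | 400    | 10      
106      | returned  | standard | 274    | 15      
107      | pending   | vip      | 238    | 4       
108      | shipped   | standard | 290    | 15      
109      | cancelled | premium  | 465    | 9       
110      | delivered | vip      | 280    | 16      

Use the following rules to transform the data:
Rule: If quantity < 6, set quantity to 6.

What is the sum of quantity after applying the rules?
114

Step 1: 2 records have quantity < 6
Step 2: These records originally summed to 7
Step 3: After setting to minimum: 2 × 6 = 12
Step 4: Unaffected records sum: 102
Step 5: Final sum = 12 + 102 = 114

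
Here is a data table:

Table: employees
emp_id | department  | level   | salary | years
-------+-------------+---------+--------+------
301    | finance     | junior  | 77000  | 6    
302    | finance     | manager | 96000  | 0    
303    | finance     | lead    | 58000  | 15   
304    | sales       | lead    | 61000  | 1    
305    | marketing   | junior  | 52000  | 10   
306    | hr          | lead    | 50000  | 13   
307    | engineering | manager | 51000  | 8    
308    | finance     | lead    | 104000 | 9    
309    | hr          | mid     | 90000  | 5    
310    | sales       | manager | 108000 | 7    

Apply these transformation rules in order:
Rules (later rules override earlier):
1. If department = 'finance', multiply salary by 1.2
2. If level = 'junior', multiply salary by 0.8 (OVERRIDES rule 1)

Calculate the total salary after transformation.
772800.0

Step 1: Rule 2 takes priority for records with level = 'junior'
  - 2 records: 129000 × 0.8 = 103200.0
Step 2: Rule 1 applies to remaining records with department = 'finance'
  - 3 records: 258000 × 1.2 = 309600.0
Step 3: Other records unchanged: 360000
Step 4: Final sum = 103200.0 + 309600.0 + 360000 = 772800.0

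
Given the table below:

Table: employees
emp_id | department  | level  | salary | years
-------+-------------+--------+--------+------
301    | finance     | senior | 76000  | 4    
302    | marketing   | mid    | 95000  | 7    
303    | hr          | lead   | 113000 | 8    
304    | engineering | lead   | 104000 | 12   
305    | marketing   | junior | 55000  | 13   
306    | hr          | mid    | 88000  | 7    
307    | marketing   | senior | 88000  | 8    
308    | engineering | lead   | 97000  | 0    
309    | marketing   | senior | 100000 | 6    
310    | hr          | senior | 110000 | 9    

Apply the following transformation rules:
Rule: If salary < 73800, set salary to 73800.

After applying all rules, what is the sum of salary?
944800

Step 1: 1 records have salary < 73800
Step 2: These records originally summed to 55000
Step 3: After setting to minimum: 1 × 73800 = 73800
Step 4: Unaffected records sum: 871000
Step 5: Final sum = 73800 + 871000 = 944800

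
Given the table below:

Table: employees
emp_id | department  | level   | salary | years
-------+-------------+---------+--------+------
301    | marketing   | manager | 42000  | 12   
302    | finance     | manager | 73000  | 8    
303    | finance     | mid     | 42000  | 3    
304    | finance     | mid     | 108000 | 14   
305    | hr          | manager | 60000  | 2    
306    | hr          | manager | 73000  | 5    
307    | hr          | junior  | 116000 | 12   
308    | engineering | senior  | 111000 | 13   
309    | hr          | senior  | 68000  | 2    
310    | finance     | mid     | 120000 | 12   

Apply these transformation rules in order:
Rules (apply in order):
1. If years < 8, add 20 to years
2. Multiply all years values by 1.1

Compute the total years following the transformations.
179.3

Step 1: Apply Rule 1 - Add 20 to records with years < 8
  - 4 records affected: 12 + (4 × 20) = 92
  - Unaffected records: 71
  - Sum after Rule 1: 163
Step 2: Apply Rule 2 - Multiply all by 1.1
  - 163 × 1.1 = 179.3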